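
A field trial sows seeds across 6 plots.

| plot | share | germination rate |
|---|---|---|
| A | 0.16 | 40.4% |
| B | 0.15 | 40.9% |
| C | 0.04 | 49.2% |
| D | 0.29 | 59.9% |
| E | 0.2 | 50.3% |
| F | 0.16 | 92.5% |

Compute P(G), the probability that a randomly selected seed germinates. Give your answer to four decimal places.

Summing over the partition,
P(G) = P(G|A)·P(A) + P(G|B)·P(B) + P(G|C)·P(C) + P(G|D)·P(D) + P(G|E)·P(E) + P(G|F)·P(F)
      = 0.404·0.16 + 0.409·0.15 + 0.492·0.04 + 0.599·0.29 + 0.503·0.2 + 0.925·0.16
      = 0.06464 + 0.06135 + 0.01968 + 0.17371 + 0.1006 + 0.148 = 0.56798

P(G) ≈ 0.5680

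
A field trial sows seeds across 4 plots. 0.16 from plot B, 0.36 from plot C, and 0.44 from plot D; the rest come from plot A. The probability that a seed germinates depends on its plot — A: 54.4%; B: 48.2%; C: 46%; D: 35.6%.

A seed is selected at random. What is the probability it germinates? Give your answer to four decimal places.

P(A) = 1 − (0.16 + 0.36 + 0.44) = 0.04.
Summing over the partition,
P(G) = P(G|A)·P(A) + P(G|B)·P(B) + P(G|C)·P(C) + P(G|D)·P(D)
      = 0.544·0.04 + 0.482·0.16 + 0.46·0.36 + 0.356·0.44
      = 0.02176 + 0.07712 + 0.1656 + 0.15664 = 0.42112

P(G) ≈ 0.4211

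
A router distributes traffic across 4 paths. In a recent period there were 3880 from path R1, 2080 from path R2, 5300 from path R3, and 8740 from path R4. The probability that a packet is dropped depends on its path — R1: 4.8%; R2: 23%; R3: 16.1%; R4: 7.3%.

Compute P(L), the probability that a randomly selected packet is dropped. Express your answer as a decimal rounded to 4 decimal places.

0.1078

Total: 3880 + 2080 + 5300 + 8740 = 20000.
P(R1) = 3880/20000 = 0.194. P(R2) = 2080/20000 = 0.104. P(R3) = 5300/20000 = 0.265. P(R4) = 8740/20000 = 0.437.
P(L) = P(L|R1)·P(R1) + P(L|R2)·P(R2) + P(L|R3)·P(R3) + P(L|R4)·P(R4)
      = 0.048·0.194 + 0.23·0.104 + 0.161·0.265 + 0.073·0.437
      = 0.009312 + 0.02392 + 0.042665 + 0.031901 = 0.107798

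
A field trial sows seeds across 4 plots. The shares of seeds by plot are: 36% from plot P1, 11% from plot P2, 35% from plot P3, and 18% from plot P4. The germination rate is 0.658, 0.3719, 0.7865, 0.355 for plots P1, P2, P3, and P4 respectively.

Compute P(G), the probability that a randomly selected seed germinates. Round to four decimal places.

By the law of total probability,
P(G) = P(G|P1)·P(P1) + P(G|P2)·P(P2) + P(G|P3)·P(P3) + P(G|P4)·P(P4)
      = 0.658·0.36 + 0.3719·0.11 + 0.7865·0.35 + 0.355·0.18
      = 0.23688 + 0.040909 + 0.275275 + 0.0639 = 0.616964

0.6170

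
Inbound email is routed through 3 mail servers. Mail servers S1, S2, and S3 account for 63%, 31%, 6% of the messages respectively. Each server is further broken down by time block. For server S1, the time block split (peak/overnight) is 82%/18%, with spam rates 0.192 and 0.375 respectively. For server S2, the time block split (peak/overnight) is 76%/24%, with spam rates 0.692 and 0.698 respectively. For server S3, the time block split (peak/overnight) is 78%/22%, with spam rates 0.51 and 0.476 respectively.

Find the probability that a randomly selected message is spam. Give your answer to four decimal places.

0.3868

P(S|S1) = 0.82·0.192 + 0.18·0.375 = 0.15744 + 0.0675 = 0.22494
P(S|S2) = 0.76·0.692 + 0.24·0.698 = 0.52592 + 0.16752 = 0.69344
P(S|S3) = 0.78·0.51 + 0.22·0.476 = 0.3978 + 0.10472 = 0.50252
By total probability over the outer partition,
P(S) = 0.63·0.22494 + 0.31·0.69344 + 0.06·0.50252
      = 0.1417122 + 0.2149664 + 0.0301512 = 0.3868298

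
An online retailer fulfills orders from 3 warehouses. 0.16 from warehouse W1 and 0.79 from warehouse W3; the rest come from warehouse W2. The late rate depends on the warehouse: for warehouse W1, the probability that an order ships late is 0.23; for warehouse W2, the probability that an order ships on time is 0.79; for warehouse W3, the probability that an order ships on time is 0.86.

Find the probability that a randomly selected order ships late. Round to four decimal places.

P(W2) = 1 − (0.16 + 0.79) = 0.05.
P(L|W2) = 1 − 0.79 = 0.21.
P(L|W3) = 1 − 0.86 = 0.14.
Using total probability over the partition,
P(L) = P(L|W1)·P(W1) + P(L|W2)·P(W2) + P(L|W3)·P(W3)
      = 0.23·0.16 + 0.21·0.05 + 0.14·0.79
      = 0.0368 + 0.0105 + 0.1106 = 0.1579

P(L) ≈ 0.1579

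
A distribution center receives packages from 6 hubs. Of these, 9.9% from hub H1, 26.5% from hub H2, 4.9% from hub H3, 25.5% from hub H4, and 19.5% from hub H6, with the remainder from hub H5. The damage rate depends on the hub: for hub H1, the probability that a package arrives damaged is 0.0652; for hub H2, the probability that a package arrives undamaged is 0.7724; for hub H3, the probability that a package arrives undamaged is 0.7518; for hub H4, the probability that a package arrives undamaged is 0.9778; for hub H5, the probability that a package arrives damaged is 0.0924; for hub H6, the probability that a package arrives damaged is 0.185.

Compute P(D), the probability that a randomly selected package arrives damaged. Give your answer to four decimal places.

0.1333

P(H5) = 1 − (0.099 + 0.265 + 0.049 + 0.255 + 0.195) = 0.137.
P(D|H2) = 1 − 0.7724 = 0.2276.
P(D|H3) = 1 − 0.7518 = 0.2482.
P(D|H4) = 1 − 0.9778 = 0.0222.
P(D) = P(D|H1)·P(H1) + P(D|H2)·P(H2) + P(D|H3)·P(H3) + P(D|H4)·P(H4) + P(D|H5)·P(H5) + P(D|H6)·P(H6)
      = 0.0652·0.099 + 0.2276·0.265 + 0.2482·0.049 + 0.0222·0.255 + 0.0924·0.137 + 0.185·0.195
      = 0.0064548 + 0.060314 + 0.0121618 + 0.005661 + 0.0126588 + 0.036075 = 0.1333254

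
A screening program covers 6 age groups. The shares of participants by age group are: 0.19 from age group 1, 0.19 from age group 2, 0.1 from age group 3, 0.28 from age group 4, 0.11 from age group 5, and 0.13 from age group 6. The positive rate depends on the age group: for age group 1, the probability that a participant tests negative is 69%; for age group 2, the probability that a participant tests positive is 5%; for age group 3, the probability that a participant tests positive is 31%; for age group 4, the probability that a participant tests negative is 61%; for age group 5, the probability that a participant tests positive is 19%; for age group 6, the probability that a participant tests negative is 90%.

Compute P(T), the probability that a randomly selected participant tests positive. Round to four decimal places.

P(T|1) = 1 − 0.69 = 0.31.
P(T|4) = 1 − 0.61 = 0.39.
P(T|6) = 1 − 0.9 = 0.1.
P(T) = P(T|1)·P(1) + P(T|2)·P(2) + P(T|3)·P(3) + P(T|4)·P(4) + P(T|5)·P(5) + P(T|6)·P(6)
      = 0.31·0.19 + 0.05·0.19 + 0.31·0.1 + 0.39·0.28 + 0.19·0.11 + 0.1·0.13
      = 0.0589 + 0.0095 + 0.031 + 0.1092 + 0.0209 + 0.013 = 0.2425

P(T) ≈ 0.2425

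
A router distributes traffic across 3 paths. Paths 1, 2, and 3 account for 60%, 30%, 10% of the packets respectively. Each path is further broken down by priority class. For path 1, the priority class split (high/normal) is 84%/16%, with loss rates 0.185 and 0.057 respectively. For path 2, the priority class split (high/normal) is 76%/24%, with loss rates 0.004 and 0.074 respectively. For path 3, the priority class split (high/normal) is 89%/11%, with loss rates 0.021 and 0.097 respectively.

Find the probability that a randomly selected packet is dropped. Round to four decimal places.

0.1079

P(L|1) = 0.84·0.185 + 0.16·0.057 = 0.1554 + 0.00912 = 0.16452
P(L|2) = 0.76·0.004 + 0.24·0.074 = 0.00304 + 0.01776 = 0.0208
P(L|3) = 0.89·0.021 + 0.11·0.097 = 0.01869 + 0.01067 = 0.02936
By total probability over the outer partition,
P(L) = 0.6·0.16452 + 0.3·0.0208 + 0.1·0.02936
      = 0.098712 + 0.00624 + 0.002936 = 0.107888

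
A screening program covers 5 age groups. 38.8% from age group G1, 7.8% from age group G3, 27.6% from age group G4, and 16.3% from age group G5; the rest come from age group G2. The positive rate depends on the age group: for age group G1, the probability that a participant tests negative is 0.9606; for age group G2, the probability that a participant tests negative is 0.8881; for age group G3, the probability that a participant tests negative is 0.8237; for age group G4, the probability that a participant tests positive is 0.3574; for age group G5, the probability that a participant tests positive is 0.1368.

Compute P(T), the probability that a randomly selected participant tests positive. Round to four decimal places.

0.1606

P(G2) = 1 − (0.388 + 0.078 + 0.276 + 0.163) = 0.095.
P(T|G1) = 1 − 0.9606 = 0.0394.
P(T|G2) = 1 − 0.8881 = 0.1119.
P(T|G3) = 1 − 0.8237 = 0.1763.
P(T) = P(T|G1)·P(G1) + P(T|G2)·P(G2) + P(T|G3)·P(G3) + P(T|G4)·P(G4) + P(T|G5)·P(G5)
      = 0.0394·0.388 + 0.1119·0.095 + 0.1763·0.078 + 0.3574·0.276 + 0.1368·0.163
      = 0.0152872 + 0.0106305 + 0.0137514 + 0.0986424 + 0.0222984 = 0.1606099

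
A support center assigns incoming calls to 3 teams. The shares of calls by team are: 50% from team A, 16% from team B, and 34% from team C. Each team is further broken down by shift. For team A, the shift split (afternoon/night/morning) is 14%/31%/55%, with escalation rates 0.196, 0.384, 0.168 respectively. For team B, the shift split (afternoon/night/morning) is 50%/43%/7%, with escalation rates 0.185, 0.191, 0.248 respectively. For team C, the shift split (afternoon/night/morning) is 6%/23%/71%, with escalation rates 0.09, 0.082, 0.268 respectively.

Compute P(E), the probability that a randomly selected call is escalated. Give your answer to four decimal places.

P(E) ≈ 0.2231

P(E|A) = 0.14·0.196 + 0.31·0.384 + 0.55·0.168 = 0.02744 + 0.11904 + 0.0924 = 0.23888
P(E|B) = 0.5·0.185 + 0.43·0.191 + 0.07·0.248 = 0.0925 + 0.08213 + 0.01736 = 0.19199
P(E|C) = 0.06·0.09 + 0.23·0.082 + 0.71·0.268 = 0.0054 + 0.01886 + 0.19028 = 0.21454
Then overall,
P(E) = 0.5·0.23888 + 0.16·0.19199 + 0.34·0.21454
      = 0.11944 + 0.0307184 + 0.0729436 = 0.223102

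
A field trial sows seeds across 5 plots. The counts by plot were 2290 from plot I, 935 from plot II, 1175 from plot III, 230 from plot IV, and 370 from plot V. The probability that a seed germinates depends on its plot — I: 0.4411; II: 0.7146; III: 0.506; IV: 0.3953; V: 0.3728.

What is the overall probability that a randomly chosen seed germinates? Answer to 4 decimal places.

Total: 2290 + 935 + 1175 + 230 + 370 = 5000.
P(I) = 2290/5000 = 0.458. P(II) = 935/5000 = 0.187. P(III) = 1175/5000 = 0.235. P(IV) = 230/5000 = 0.046. P(V) = 370/5000 = 0.074.
Using total probability over the partition,
P(G) = P(G|I)·P(I) + P(G|II)·P(II) + P(G|III)·P(III) + P(G|IV)·P(IV) + P(G|V)·P(V)
      = 0.4411·0.458 + 0.7146·0.187 + 0.506·0.235 + 0.3953·0.046 + 0.3728·0.074
      = 0.2020238 + 0.1336302 + 0.11891 + 0.0181838 + 0.0275872 = 0.500335

P(G) ≈ 0.5003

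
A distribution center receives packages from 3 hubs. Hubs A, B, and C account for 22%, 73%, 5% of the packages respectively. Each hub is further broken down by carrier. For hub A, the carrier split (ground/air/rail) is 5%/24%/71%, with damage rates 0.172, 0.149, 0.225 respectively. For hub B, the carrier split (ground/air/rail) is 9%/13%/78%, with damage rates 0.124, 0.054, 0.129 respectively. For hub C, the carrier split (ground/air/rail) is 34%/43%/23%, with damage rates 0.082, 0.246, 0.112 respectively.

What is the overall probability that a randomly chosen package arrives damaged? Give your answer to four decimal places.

P(D) ≈ 0.1396

P(D|A) = 0.05·0.172 + 0.24·0.149 + 0.71·0.225 = 0.0086 + 0.03576 + 0.15975 = 0.20411
P(D|B) = 0.09·0.124 + 0.13·0.054 + 0.78·0.129 = 0.01116 + 0.00702 + 0.10062 = 0.1188
P(D|C) = 0.34·0.082 + 0.43·0.246 + 0.23·0.112 = 0.02788 + 0.10578 + 0.02576 = 0.15942
By total probability over the outer partition,
P(D) = 0.22·0.20411 + 0.73·0.1188 + 0.05·0.15942
      = 0.0449042 + 0.086724 + 0.007971 = 0.1395992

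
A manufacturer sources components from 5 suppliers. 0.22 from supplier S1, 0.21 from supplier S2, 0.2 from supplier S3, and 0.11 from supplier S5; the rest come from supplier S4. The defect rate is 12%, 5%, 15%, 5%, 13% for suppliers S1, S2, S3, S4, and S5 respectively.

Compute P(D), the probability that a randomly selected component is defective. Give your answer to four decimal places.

P(S4) = 1 − (0.22 + 0.21 + 0.2 + 0.11) = 0.26.
Using total probability over the partition,
P(D) = P(D|S1)·P(S1) + P(D|S2)·P(S2) + P(D|S3)·P(S3) + P(D|S4)·P(S4) + P(D|S5)·P(S5)
      = 0.12·0.22 + 0.05·0.21 + 0.15·0.2 + 0.05·0.26 + 0.13·0.11
      = 0.0264 + 0.0105 + 0.03 + 0.013 + 0.0143 = 0.0942

P(D) ≈ 0.0942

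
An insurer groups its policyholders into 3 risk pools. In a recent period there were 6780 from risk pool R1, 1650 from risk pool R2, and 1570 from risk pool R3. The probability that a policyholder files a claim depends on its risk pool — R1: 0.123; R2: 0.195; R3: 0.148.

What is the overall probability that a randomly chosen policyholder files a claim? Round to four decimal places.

P(C) ≈ 0.1388

Total: 6780 + 1650 + 1570 = 10000.
P(R1) = 6780/10000 = 0.678. P(R2) = 1650/10000 = 0.165. P(R3) = 1570/10000 = 0.157.
P(C) = P(C|R1)·P(R1) + P(C|R2)·P(R2) + P(C|R3)·P(R3)
      = 0.123·0.678 + 0.195·0.165 + 0.148·0.157
      = 0.083394 + 0.032175 + 0.023236 = 0.138805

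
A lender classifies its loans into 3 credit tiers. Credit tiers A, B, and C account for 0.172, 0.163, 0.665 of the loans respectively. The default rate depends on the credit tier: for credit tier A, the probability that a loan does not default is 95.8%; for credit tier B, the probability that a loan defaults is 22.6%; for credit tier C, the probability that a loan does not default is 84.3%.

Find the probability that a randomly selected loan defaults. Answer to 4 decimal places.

P(D|A) = 1 − 0.958 = 0.042.
P(D|C) = 1 − 0.843 = 0.157.
P(D) = P(D|A)·P(A) + P(D|B)·P(B) + P(D|C)·P(C)
      = 0.042·0.172 + 0.226·0.163 + 0.157·0.665
      = 0.007224 + 0.036838 + 0.104405 = 0.148467

0.1485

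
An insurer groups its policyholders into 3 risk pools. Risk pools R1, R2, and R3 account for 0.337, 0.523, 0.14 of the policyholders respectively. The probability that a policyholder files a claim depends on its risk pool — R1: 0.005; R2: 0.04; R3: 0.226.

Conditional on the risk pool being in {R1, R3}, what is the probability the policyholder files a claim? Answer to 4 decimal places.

Let S = {R1, R3}.
P(S) = 0.337 + 0.14 = 0.477.
P(C ∩ S) = 0.005·0.337 + 0.226·0.14 = 0.001685 + 0.03164 = 0.033325.
P(C | S) = 0.033325 / 0.477 = 0.069864…

0.0699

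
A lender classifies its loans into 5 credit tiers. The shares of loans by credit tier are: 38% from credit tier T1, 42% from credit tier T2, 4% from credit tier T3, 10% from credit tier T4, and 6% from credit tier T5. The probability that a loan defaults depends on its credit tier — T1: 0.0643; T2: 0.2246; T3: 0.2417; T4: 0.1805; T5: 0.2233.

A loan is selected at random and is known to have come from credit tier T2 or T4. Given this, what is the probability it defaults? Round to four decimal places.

Let S = {T2, T4}.
P(S) = 0.42 + 0.1 = 0.52.
P(D ∩ S) = 0.2246·0.42 + 0.1805·0.1 = 0.094332 + 0.01805 = 0.112382.
P(D | S) = 0.112382 / 0.52 = 0.216119…

0.2161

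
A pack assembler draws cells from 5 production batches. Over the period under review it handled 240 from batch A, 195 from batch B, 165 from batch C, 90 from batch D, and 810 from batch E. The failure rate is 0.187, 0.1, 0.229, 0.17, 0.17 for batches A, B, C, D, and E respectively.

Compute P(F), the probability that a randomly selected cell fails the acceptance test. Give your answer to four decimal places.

Total: 240 + 195 + 165 + 90 + 810 = 1500.
P(A) = 240/1500 = 0.16. P(B) = 195/1500 = 0.13. P(C) = 165/1500 = 0.11. P(D) = 90/1500 = 0.06. P(E) = 810/1500 = 0.54.
Using total probability over the partition,
P(F) = P(F|A)·P(A) + P(F|B)·P(B) + P(F|C)·P(C) + P(F|D)·P(D) + P(F|E)·P(E)
      = 0.187·0.16 + 0.1·0.13 + 0.229·0.11 + 0.17·0.06 + 0.17·0.54
      = 0.02992 + 0.013 + 0.02519 + 0.0102 + 0.0918 = 0.17011

0.1701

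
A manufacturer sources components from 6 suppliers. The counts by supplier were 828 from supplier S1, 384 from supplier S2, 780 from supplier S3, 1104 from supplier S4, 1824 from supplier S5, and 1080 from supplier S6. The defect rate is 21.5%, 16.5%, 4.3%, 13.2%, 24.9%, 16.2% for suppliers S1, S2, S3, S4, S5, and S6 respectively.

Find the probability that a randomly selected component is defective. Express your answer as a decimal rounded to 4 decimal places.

Total: 828 + 384 + 780 + 1104 + 1824 + 1080 = 6000.
P(S1) = 828/6000 = 0.138. P(S2) = 384/6000 = 0.064. P(S3) = 780/6000 = 0.13. P(S4) = 1104/6000 = 0.184. P(S5) = 1824/6000 = 0.304. P(S6) = 1080/6000 = 0.18.
By the law of total probability,
P(D) = P(D|S1)·P(S1) + P(D|S2)·P(S2) + P(D|S3)·P(S3) + P(D|S4)·P(S4) + P(D|S5)·P(S5) + P(D|S6)·P(S6)
      = 0.215·0.138 + 0.165·0.064 + 0.043·0.13 + 0.132·0.184 + 0.249·0.304 + 0.162·0.18
      = 0.02967 + 0.01056 + 0.00559 + 0.024288 + 0.075696 + 0.02916 = 0.174964

P(D) ≈ 0.1750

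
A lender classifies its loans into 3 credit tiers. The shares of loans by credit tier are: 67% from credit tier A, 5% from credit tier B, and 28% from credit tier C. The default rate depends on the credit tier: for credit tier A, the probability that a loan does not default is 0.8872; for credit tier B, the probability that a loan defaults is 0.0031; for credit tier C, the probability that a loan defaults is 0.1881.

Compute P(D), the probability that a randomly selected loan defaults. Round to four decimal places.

P(D|A) = 1 − 0.8872 = 0.1128.
P(D) = P(D|A)·P(A) + P(D|B)·P(B) + P(D|C)·P(C)
      = 0.1128·0.67 + 0.0031·0.05 + 0.1881·0.28
      = 0.075576 + 0.000155 + 0.052668 = 0.128399

P(D) ≈ 0.1284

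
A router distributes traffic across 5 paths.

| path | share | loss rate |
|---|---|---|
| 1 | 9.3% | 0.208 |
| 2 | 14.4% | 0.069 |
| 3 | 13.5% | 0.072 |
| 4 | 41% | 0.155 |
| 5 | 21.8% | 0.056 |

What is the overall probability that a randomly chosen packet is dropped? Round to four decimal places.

P(L) ≈ 0.1148

By the law of total probability,
P(L) = P(L|1)·P(1) + P(L|2)·P(2) + P(L|3)·P(3) + P(L|4)·P(4) + P(L|5)·P(5)
      = 0.208·0.093 + 0.069·0.144 + 0.072·0.135 + 0.155·0.41 + 0.056·0.218
      = 0.019344 + 0.009936 + 0.00972 + 0.06355 + 0.012208 = 0.114758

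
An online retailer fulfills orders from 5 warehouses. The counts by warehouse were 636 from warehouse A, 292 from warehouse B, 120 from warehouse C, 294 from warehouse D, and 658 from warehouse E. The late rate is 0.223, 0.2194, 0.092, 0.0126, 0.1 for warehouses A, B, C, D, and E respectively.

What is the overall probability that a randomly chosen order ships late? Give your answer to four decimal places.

Total: 636 + 292 + 120 + 294 + 658 = 2000.
P(A) = 636/2000 = 0.318. P(B) = 292/2000 = 0.146. P(C) = 120/2000 = 0.06. P(D) = 294/2000 = 0.147. P(E) = 658/2000 = 0.329.
P(L) = P(L|A)·P(A) + P(L|B)·P(B) + P(L|C)·P(C) + P(L|D)·P(D) + P(L|E)·P(E)
      = 0.223·0.318 + 0.2194·0.146 + 0.092·0.06 + 0.0126·0.147 + 0.1·0.329
      = 0.070914 + 0.0320324 + 0.00552 + 0.0018522 + 0.0329 = 0.1432186

0.1432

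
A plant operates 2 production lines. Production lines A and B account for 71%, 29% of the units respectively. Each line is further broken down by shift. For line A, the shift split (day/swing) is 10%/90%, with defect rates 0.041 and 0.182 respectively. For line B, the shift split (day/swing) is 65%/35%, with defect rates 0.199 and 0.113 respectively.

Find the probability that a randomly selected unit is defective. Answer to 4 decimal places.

P(D|A) = 0.1·0.041 + 0.9·0.182 = 0.0041 + 0.1638 = 0.1679
P(D|B) = 0.65·0.199 + 0.35·0.113 = 0.12935 + 0.03955 = 0.1689
Then overall,
P(D) = 0.71·0.1679 + 0.29·0.1689
      = 0.119209 + 0.048981 = 0.16819

P(D) ≈ 0.1682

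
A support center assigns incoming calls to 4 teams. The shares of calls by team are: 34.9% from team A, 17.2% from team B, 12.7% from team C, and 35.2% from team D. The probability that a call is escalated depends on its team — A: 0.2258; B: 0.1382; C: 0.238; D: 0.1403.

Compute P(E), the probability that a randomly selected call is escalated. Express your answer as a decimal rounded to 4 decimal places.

0.1822

By the law of total probability,
P(E) = P(E|A)·P(A) + P(E|B)·P(B) + P(E|C)·P(C) + P(E|D)·P(D)
      = 0.2258·0.349 + 0.1382·0.172 + 0.238·0.127 + 0.1403·0.352
      = 0.0788042 + 0.0237704 + 0.030226 + 0.0493856 = 0.1821862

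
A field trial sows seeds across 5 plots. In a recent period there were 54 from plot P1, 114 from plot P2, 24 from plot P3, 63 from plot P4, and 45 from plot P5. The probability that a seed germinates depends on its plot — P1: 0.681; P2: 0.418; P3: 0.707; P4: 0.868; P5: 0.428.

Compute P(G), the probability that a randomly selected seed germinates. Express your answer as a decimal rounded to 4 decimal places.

Total: 54 + 114 + 24 + 63 + 45 = 300.
P(P1) = 54/300 = 0.18. P(P2) = 114/300 = 0.38. P(P3) = 24/300 = 0.08. P(P4) = 63/300 = 0.21. P(P5) = 45/300 = 0.15.
P(G) = P(G|P1)·P(P1) + P(G|P2)·P(P2) + P(G|P3)·P(P3) + P(G|P4)·P(P4) + P(G|P5)·P(P5)
      = 0.681·0.18 + 0.418·0.38 + 0.707·0.08 + 0.868·0.21 + 0.428·0.15
      = 0.12258 + 0.15884 + 0.05656 + 0.18228 + 0.0642 = 0.58446

0.5845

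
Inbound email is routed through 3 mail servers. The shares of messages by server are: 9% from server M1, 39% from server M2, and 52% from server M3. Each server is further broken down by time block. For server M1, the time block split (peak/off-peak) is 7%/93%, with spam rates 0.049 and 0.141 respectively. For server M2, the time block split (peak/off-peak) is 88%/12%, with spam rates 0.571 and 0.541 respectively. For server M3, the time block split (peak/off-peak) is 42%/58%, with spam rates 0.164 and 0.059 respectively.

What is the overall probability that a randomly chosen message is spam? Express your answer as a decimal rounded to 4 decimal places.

P(S|M1) = 0.07·0.049 + 0.93·0.141 = 0.00343 + 0.13113 = 0.13456
P(S|M2) = 0.88·0.571 + 0.12·0.541 = 0.50248 + 0.06492 = 0.5674
P(S|M3) = 0.42·0.164 + 0.58·0.059 = 0.06888 + 0.03422 = 0.1031
Then overall,
P(S) = 0.09·0.13456 + 0.39·0.5674 + 0.52·0.1031
      = 0.0121104 + 0.221286 + 0.053612 = 0.2870084

0.2870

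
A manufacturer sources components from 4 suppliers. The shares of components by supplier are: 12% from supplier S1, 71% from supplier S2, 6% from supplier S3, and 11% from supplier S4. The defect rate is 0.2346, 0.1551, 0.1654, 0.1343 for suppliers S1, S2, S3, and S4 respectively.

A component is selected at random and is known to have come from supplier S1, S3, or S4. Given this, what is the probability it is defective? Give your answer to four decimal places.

P(D|S) ≈ 0.1822

Let S = {S1, S3, S4}.
P(S) = 0.12 + 0.06 + 0.11 = 0.29.
P(D ∩ S) = 0.2346·0.12 + 0.1654·0.06 + 0.1343·0.11 = 0.028152 + 0.009924 + 0.014773 = 0.052849.
P(D | S) = 0.052849 / 0.29 = 0.182238…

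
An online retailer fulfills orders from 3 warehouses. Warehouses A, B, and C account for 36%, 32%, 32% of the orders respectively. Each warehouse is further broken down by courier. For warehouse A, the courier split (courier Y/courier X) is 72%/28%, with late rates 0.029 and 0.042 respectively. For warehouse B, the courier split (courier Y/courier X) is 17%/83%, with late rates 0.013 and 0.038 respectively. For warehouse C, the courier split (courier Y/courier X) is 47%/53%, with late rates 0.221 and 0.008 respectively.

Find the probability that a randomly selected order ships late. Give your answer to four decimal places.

P(L|A) = 0.72·0.029 + 0.28·0.042 = 0.02088 + 0.01176 = 0.03264
P(L|B) = 0.17·0.013 + 0.83·0.038 = 0.00221 + 0.03154 = 0.03375
P(L|C) = 0.47·0.221 + 0.53·0.008 = 0.10387 + 0.00424 = 0.10811
By total probability over the outer partition,
P(L) = 0.36·0.03264 + 0.32·0.03375 + 0.32·0.10811
      = 0.0117504 + 0.0108 + 0.0345952 = 0.0571456

P(L) ≈ 0.0571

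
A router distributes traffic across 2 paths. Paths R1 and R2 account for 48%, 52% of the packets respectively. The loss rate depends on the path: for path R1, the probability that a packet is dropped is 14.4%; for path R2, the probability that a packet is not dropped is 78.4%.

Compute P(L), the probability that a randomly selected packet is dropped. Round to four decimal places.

0.1814

P(L|R2) = 1 − 0.784 = 0.216.
P(L) = P(L|R1)·P(R1) + P(L|R2)·P(R2)
      = 0.144·0.48 + 0.216·0.52
      = 0.06912 + 0.11232 = 0.18144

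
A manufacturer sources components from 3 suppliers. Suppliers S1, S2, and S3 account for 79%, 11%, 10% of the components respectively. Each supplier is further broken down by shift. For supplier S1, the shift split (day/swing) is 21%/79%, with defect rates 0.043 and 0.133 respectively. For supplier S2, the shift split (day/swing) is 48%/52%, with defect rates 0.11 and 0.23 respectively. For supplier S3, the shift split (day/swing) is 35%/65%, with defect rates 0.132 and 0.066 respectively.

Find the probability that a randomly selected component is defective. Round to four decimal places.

P(D|S1) = 0.21·0.043 + 0.79·0.133 = 0.00903 + 0.10507 = 0.1141
P(D|S2) = 0.48·0.11 + 0.52·0.23 = 0.0528 + 0.1196 = 0.1724
P(D|S3) = 0.35·0.132 + 0.65·0.066 = 0.0462 + 0.0429 = 0.0891
By total probability over the outer partition,
P(D) = 0.79·0.1141 + 0.11·0.1724 + 0.1·0.0891
      = 0.090139 + 0.018964 + 0.00891 = 0.118013

P(D) ≈ 0.1180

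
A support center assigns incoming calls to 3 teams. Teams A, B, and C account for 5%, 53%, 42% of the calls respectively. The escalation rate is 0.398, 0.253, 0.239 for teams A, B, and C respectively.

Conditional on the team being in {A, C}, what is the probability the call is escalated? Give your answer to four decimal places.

0.2559

Let S = {A, C}.
P(S) = 0.05 + 0.42 = 0.47.
P(E ∩ S) = 0.398·0.05 + 0.239·0.42 = 0.0199 + 0.10038 = 0.12028.
P(E | S) = 0.12028 / 0.47 = 0.255915…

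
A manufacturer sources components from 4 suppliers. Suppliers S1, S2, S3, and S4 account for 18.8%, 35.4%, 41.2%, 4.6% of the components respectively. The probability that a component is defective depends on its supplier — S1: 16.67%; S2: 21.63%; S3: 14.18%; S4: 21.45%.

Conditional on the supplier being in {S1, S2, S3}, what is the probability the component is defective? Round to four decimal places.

Let S = {S1, S2, S3}.
P(S) = 0.188 + 0.354 + 0.412 = 0.954.
P(D ∩ S) = 0.1667·0.188 + 0.2163·0.354 + 0.1418·0.412 = 0.0313396 + 0.0765702 + 0.0584216 = 0.1663314.
P(D | S) = 0.1663314 / 0.954 = 0.174352…

P(D|S) ≈ 0.1744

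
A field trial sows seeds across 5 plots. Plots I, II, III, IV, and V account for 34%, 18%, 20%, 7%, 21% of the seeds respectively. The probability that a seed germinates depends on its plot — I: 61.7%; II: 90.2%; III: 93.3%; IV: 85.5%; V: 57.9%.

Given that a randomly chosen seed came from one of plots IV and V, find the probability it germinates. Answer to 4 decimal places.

0.6480

Let S = {IV, V}.
P(S) = 0.07 + 0.21 = 0.28.
P(G ∩ S) = 0.855·0.07 + 0.579·0.21 = 0.05985 + 0.12159 = 0.18144.
P(G | S) = 0.18144 / 0.28 = 0.648000…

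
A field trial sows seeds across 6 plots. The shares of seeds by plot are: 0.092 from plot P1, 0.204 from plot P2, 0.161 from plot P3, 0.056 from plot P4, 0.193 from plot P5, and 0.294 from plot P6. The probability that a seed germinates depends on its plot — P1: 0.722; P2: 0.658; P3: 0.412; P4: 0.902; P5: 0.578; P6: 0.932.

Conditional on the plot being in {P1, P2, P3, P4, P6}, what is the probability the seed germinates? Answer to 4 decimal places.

P(G|S) ≈ 0.7330

Let S = {P1, P2, P3, P4, P6}.
P(S) = 0.092 + 0.204 + 0.161 + 0.056 + 0.294 = 0.807.
P(G ∩ S) = 0.722·0.092 + 0.658·0.204 + 0.412·0.161 + 0.902·0.056 + 0.932·0.294 = 0.066424 + 0.134232 + 0.066332 + 0.050512 + 0.274008 = 0.591508.
P(G | S) = 0.591508 / 0.807 = 0.732971…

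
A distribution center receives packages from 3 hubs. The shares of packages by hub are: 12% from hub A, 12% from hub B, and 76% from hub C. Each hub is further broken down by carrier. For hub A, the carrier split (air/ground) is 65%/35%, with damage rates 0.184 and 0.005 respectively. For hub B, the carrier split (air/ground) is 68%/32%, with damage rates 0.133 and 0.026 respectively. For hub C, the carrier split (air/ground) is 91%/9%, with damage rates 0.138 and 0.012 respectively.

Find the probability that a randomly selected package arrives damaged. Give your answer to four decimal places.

P(D) ≈ 0.1227

P(D|A) = 0.65·0.184 + 0.35·0.005 = 0.1196 + 0.00175 = 0.12135
P(D|B) = 0.68·0.133 + 0.32·0.026 = 0.09044 + 0.00832 = 0.09876
P(D|C) = 0.91·0.138 + 0.09·0.012 = 0.12558 + 0.00108 = 0.12666
Then overall,
P(D) = 0.12·0.12135 + 0.12·0.09876 + 0.76·0.12666
      = 0.014562 + 0.0118512 + 0.0962616 = 0.1226748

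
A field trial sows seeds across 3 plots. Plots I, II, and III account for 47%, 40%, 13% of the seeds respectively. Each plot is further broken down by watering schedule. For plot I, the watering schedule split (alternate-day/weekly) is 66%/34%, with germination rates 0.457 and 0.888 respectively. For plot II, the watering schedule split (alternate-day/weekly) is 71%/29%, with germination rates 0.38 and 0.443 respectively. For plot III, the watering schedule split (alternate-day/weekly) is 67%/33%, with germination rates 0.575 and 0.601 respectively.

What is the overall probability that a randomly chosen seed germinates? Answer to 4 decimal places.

P(G|I) = 0.66·0.457 + 0.34·0.888 = 0.30162 + 0.30192 = 0.60354
P(G|II) = 0.71·0.38 + 0.29·0.443 = 0.2698 + 0.12847 = 0.39827
P(G|III) = 0.67·0.575 + 0.33·0.601 = 0.38525 + 0.19833 = 0.58358
By total probability over the outer partition,
P(G) = 0.47·0.60354 + 0.4·0.39827 + 0.13·0.58358
      = 0.2836638 + 0.159308 + 0.0758654 = 0.5188372

P(G) ≈ 0.5188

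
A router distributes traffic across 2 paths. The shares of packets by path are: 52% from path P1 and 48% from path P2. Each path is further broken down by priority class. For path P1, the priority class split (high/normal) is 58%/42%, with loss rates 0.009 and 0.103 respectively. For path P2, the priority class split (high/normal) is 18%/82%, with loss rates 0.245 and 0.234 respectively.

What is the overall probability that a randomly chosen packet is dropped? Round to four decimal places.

P(L) ≈ 0.1385

P(L|P1) = 0.58·0.009 + 0.42·0.103 = 0.00522 + 0.04326 = 0.04848
P(L|P2) = 0.18·0.245 + 0.82·0.234 = 0.0441 + 0.19188 = 0.23598
Then overall,
P(L) = 0.52·0.04848 + 0.48·0.23598
      = 0.0252096 + 0.1132704 = 0.13848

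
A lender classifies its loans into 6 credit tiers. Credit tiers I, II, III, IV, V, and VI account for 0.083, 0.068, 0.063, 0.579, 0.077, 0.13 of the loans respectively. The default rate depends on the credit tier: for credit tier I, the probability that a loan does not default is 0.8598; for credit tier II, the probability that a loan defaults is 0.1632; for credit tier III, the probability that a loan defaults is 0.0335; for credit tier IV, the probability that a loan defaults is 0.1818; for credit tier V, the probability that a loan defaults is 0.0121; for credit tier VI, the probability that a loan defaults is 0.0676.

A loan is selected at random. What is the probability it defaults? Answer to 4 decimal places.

P(D|I) = 1 − 0.8598 = 0.1402.
P(D) = P(D|I)·P(I) + P(D|II)·P(II) + P(D|III)·P(III) + P(D|IV)·P(IV) + P(D|V)·P(V) + P(D|VI)·P(VI)
      = 0.1402·0.083 + 0.1632·0.068 + 0.0335·0.063 + 0.1818·0.579 + 0.0121·0.077 + 0.0676·0.13
      = 0.0116366 + 0.0110976 + 0.0021105 + 0.1052622 + 0.0009317 + 0.008788 = 0.1398266

0.1398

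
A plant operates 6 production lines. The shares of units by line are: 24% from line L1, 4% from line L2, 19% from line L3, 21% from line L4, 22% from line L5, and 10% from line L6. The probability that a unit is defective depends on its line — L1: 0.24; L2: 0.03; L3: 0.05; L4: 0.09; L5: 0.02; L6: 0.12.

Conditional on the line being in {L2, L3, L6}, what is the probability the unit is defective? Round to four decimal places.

P(D|S) ≈ 0.0688

Let S = {L2, L3, L6}.
P(S) = 0.04 + 0.19 + 0.1 = 0.33.
P(D ∩ S) = 0.03·0.04 + 0.05·0.19 + 0.12·0.1 = 0.0012 + 0.0095 + 0.012 = 0.0227.
P(D | S) = 0.0227 / 0.33 = 0.068788…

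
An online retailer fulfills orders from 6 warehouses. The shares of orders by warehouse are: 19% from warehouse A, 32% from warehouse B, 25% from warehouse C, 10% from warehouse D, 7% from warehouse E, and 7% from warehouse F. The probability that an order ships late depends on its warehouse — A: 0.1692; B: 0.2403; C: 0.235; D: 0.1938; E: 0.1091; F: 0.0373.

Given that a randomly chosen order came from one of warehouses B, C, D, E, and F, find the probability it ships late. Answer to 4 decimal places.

Let S = {B, C, D, E, F}.
P(S) = 0.32 + 0.25 + 0.1 + 0.07 + 0.07 = 0.81.
P(L ∩ S) = 0.2403·0.32 + 0.235·0.25 + 0.1938·0.1 + 0.1091·0.07 + 0.0373·0.07 = 0.076896 + 0.05875 + 0.01938 + 0.007637 + 0.002611 = 0.165274.
P(L | S) = 0.165274 / 0.81 = 0.204042…

0.2040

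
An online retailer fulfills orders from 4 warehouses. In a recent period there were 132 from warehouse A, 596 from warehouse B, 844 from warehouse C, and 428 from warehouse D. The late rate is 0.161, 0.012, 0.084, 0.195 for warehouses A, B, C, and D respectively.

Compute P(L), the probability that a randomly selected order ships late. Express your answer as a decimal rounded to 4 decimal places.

0.0914

Total: 132 + 596 + 844 + 428 = 2000.
P(A) = 132/2000 = 0.066. P(B) = 596/2000 = 0.298. P(C) = 844/2000 = 0.422. P(D) = 428/2000 = 0.214.
P(L) = P(L|A)·P(A) + P(L|B)·P(B) + P(L|C)·P(C) + P(L|D)·P(D)
      = 0.161·0.066 + 0.012·0.298 + 0.084·0.422 + 0.195·0.214
      = 0.010626 + 0.003576 + 0.035448 + 0.04173 = 0.09138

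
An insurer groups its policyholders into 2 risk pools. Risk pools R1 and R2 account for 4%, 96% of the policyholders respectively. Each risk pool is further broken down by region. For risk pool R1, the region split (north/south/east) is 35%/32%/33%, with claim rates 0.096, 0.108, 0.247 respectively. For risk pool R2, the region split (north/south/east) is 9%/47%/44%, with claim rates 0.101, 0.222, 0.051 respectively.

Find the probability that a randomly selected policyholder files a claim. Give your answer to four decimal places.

0.1364

P(C|R1) = 0.35·0.096 + 0.32·0.108 + 0.33·0.247 = 0.0336 + 0.03456 + 0.08151 = 0.14967
P(C|R2) = 0.09·0.101 + 0.47·0.222 + 0.44·0.051 = 0.00909 + 0.10434 + 0.02244 = 0.13587
By total probability over the outer partition,
P(C) = 0.04·0.14967 + 0.96·0.13587
      = 0.0059868 + 0.1304352 = 0.136422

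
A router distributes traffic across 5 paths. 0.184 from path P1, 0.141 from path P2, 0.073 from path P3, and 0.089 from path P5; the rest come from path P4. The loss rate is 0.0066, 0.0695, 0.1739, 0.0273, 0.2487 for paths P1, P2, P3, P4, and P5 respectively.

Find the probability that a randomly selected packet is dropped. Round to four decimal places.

P(P4) = 1 − (0.184 + 0.141 + 0.073 + 0.089) = 0.513.
P(L) = P(L|P1)·P(P1) + P(L|P2)·P(P2) + P(L|P3)·P(P3) + P(L|P4)·P(P4) + P(L|P5)·P(P5)
      = 0.0066·0.184 + 0.0695·0.141 + 0.1739·0.073 + 0.0273·0.513 + 0.2487·0.089
      = 0.0012144 + 0.0097995 + 0.0126947 + 0.0140049 + 0.0221343 = 0.0598478

P(L) ≈ 0.0598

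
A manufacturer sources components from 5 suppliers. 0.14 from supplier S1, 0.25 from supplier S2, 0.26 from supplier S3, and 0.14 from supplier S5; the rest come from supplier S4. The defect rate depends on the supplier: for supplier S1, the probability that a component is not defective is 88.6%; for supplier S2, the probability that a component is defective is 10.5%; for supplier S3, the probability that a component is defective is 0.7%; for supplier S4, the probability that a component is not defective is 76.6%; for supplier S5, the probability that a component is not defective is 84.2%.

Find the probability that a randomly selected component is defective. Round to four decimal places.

0.1153

P(S4) = 1 − (0.14 + 0.25 + 0.26 + 0.14) = 0.21.
P(D|S1) = 1 − 0.886 = 0.114.
P(D|S4) = 1 − 0.766 = 0.234.
P(D|S5) = 1 − 0.842 = 0.158.
By the law of total probability,
P(D) = P(D|S1)·P(S1) + P(D|S2)·P(S2) + P(D|S3)·P(S3) + P(D|S4)·P(S4) + P(D|S5)·P(S5)
      = 0.114·0.14 + 0.105·0.25 + 0.007·0.26 + 0.234·0.21 + 0.158·0.14
      = 0.01596 + 0.02625 + 0.00182 + 0.04914 + 0.02212 = 0.11529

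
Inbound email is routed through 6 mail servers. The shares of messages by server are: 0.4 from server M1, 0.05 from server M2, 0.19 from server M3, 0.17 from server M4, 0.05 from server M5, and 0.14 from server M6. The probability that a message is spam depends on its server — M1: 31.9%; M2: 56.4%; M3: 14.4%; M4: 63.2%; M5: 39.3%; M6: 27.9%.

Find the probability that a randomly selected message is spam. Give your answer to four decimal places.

0.3493

By the law of total probability,
P(S) = P(S|M1)·P(M1) + P(S|M2)·P(M2) + P(S|M3)·P(M3) + P(S|M4)·P(M4) + P(S|M5)·P(M5) + P(S|M6)·P(M6)
      = 0.319·0.4 + 0.564·0.05 + 0.144·0.19 + 0.632·0.17 + 0.393·0.05 + 0.279·0.14
      = 0.1276 + 0.0282 + 0.02736 + 0.10744 + 0.01965 + 0.03906 = 0.34931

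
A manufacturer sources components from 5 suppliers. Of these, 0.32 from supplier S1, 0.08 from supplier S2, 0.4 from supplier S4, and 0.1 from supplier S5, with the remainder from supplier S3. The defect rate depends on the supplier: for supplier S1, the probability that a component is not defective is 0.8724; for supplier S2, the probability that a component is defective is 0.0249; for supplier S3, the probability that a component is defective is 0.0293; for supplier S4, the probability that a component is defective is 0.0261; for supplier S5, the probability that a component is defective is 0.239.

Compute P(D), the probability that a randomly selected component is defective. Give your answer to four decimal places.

P(S3) = 1 − (0.32 + 0.08 + 0.4 + 0.1) = 0.1.
P(D|S1) = 1 − 0.8724 = 0.1276.
P(D) = P(D|S1)·P(S1) + P(D|S2)·P(S2) + P(D|S3)·P(S3) + P(D|S4)·P(S4) + P(D|S5)·P(S5)
      = 0.1276·0.32 + 0.0249·0.08 + 0.0293·0.1 + 0.0261·0.4 + 0.239·0.1
      = 0.040832 + 0.001992 + 0.00293 + 0.01044 + 0.0239 = 0.080094

0.0801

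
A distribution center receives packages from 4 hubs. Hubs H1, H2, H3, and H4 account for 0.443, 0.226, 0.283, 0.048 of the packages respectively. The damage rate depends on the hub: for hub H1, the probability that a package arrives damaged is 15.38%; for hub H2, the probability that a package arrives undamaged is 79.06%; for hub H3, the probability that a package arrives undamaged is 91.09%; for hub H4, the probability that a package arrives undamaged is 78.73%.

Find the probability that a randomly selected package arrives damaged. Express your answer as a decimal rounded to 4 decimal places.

0.1509

P(D|H2) = 1 − 0.7906 = 0.2094.
P(D|H3) = 1 − 0.9109 = 0.0891.
P(D|H4) = 1 − 0.7873 = 0.2127.
Summing over the partition,
P(D) = P(D|H1)·P(H1) + P(D|H2)·P(H2) + P(D|H3)·P(H3) + P(D|H4)·P(H4)
      = 0.1538·0.443 + 0.2094·0.226 + 0.0891·0.283 + 0.2127·0.048
      = 0.0681334 + 0.0473244 + 0.0252153 + 0.0102096 = 0.1508827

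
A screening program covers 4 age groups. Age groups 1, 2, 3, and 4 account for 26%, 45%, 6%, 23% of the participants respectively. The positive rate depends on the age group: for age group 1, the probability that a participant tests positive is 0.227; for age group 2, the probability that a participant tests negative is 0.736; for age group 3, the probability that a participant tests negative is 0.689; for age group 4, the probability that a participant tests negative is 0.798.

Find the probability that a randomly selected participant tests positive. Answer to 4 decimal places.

P(T|2) = 1 − 0.736 = 0.264.
P(T|3) = 1 − 0.689 = 0.311.
P(T|4) = 1 − 0.798 = 0.202.
P(T) = P(T|1)·P(1) + P(T|2)·P(2) + P(T|3)·P(3) + P(T|4)·P(4)
      = 0.227·0.26 + 0.264·0.45 + 0.311·0.06 + 0.202·0.23
      = 0.05902 + 0.1188 + 0.01866 + 0.04646 = 0.24294

P(T) ≈ 0.2429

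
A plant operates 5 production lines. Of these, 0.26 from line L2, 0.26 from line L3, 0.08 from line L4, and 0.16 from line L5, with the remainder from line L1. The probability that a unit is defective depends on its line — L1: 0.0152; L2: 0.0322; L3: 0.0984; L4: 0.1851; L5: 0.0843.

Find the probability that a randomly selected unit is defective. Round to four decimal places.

P(L1) = 1 − (0.26 + 0.26 + 0.08 + 0.16) = 0.24.
By the law of total probability,
P(D) = P(D|L1)·P(L1) + P(D|L2)·P(L2) + P(D|L3)·P(L3) + P(D|L4)·P(L4) + P(D|L5)·P(L5)
      = 0.0152·0.24 + 0.0322·0.26 + 0.0984·0.26 + 0.1851·0.08 + 0.0843·0.16
      = 0.003648 + 0.008372 + 0.025584 + 0.014808 + 0.013488 = 0.0659

P(D) ≈ 0.0659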